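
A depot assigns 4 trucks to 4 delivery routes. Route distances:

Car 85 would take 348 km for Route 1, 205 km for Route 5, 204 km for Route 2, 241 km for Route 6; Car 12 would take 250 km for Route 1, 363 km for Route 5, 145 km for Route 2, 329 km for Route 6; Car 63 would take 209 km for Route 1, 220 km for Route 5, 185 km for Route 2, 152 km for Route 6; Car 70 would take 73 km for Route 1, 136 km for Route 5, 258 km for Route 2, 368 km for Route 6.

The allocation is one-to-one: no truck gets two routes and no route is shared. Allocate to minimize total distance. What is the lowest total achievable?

Minimum total: 575 km

Optimal: Car 85→Route 5 (205 km), Car 12→Route 2 (145 km), Car 63→Route 6 (152 km), Car 70→Route 1 (73 km) — total 205+145+152+73 = 575 km.
Swapping Car 70↔Car 12 (Car 70→Route 2 258 km, Car 12→Route 1 250 km) adds 290.
No other one-to-one assignment undercuts 575 km.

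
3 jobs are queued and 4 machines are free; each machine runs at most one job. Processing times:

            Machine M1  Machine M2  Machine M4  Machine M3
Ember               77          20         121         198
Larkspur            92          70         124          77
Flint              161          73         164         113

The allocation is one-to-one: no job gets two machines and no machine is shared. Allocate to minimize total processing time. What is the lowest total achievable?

Optimal: Ember→Machine M2 (20 min), Larkspur→Machine M1 (92 min), Flint→Machine M3 (113 min) — total 20+92+113 = 225 min.
Column-greedy (each machine in turn goes to its cheapest remaining job) gives 311 min, worse by 86.
Every other assignment is strictly worse.

Minimum total: 225 min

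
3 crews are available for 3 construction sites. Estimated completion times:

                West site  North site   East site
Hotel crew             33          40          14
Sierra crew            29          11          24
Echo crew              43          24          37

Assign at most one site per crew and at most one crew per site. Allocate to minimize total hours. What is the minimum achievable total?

Minimum total: 67 hours

Treat this as an assignment problem: match each crew to one site.
Optimal: Hotel crew→East site (14 hours), Sierra crew→West site (29 hours), Echo crew→North site (24 hours) — total 14+29+24 = 67 hours.
No other one-to-one assignment undercuts 67 hours.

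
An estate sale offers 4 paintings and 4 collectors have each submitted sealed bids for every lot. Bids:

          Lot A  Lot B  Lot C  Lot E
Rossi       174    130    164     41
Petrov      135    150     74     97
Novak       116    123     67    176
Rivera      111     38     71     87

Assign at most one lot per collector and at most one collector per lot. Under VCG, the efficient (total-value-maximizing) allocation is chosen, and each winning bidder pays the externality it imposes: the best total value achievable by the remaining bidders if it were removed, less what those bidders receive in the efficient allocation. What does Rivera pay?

Rivera pays $10.

Efficient allocation: Rossi→Lot C ($164), Petrov→Lot B ($150), Novak→Lot E ($176), Rivera→Lot A ($111); total welfare W = $601.
Rivera receives Lot A at value $111, so the others get W − 111 = $490.
Without Rivera: best allocation of the remaining 3 bidders over all 4 lots is Rossi→Lot A ($174), Petrov→Lot B ($150), Novak→Lot E ($176), total $500.
VCG payment = (others' best without Rivera) − (others' welfare with Rivera) = 500 − 490 = $10.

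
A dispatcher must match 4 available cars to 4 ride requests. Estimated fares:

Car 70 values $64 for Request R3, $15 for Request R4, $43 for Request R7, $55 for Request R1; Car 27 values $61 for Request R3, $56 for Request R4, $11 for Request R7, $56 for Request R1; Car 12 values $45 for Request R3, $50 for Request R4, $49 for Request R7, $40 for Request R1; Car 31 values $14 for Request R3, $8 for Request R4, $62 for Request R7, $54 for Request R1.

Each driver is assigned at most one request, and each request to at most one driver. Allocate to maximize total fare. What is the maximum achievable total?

Maximum total: $232

Optimal: Car 70→Request R3 ($64), Car 27→Request R1 ($56), Car 12→Request R4 ($50), Car 31→Request R7 ($62) — total 64+56+50+62 = $232.
Column-greedy (each request in turn goes to its best remaining driver) gives $222, worse by 10.
Next-best assignment: Car 70→Request R1, Car 27→Request R3, Car 12→Request R4, Car 31→Request R7 = $228.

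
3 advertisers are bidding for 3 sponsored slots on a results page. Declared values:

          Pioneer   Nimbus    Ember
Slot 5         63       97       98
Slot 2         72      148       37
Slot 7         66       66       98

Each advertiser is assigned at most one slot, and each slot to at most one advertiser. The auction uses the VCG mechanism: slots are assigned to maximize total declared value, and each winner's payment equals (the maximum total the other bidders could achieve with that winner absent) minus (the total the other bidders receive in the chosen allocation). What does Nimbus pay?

Efficient allocation: Pioneer→Slot 7 ($66), Nimbus→Slot 2 ($148), Ember→Slot 5 ($98); total welfare W = $312.
Nimbus receives Slot 2 at value $148, so the others get W − 148 = $164.
Without Nimbus: best allocation of the remaining 2 bidders over all 3 slots is Pioneer→Slot 2 ($72), Ember→Slot 5 ($98), total $170.
VCG payment = (others' best without Nimbus) − (others' welfare with Nimbus) = 170 − 164 = $6.

Nimbus pays $6.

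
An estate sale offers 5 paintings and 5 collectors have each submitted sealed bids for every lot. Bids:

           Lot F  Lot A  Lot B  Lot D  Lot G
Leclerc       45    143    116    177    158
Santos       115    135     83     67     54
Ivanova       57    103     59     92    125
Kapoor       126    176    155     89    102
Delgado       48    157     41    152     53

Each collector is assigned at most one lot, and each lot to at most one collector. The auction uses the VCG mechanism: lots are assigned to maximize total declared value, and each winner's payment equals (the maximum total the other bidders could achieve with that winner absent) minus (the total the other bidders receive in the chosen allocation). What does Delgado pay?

Delgado pays $21.

Efficient allocation: Leclerc→Lot D ($177), Santos→Lot F ($115), Ivanova→Lot G ($125), Kapoor→Lot B ($155), Delgado→Lot A ($157); total welfare W = $729.
Delgado receives Lot A at value $157, so the others get W − 157 = $572.
Without Delgado: best allocation of the remaining 4 bidders over all 5 lots is Leclerc→Lot D ($177), Santos→Lot F ($115), Ivanova→Lot G ($125), Kapoor→Lot A ($176), total $593.
VCG payment = (others' best without Delgado) − (others' welfare with Delgado) = 593 − 572 = $21.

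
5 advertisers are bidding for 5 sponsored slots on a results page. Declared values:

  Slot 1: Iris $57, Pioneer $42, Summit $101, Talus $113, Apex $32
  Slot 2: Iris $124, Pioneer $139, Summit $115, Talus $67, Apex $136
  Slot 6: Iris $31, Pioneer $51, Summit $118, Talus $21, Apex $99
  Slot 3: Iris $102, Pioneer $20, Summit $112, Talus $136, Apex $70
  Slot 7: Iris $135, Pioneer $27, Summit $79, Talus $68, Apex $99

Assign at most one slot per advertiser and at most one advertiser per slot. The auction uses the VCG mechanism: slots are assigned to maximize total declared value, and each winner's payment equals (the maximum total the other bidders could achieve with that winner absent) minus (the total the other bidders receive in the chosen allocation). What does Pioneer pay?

Pioneer pays $54.

Efficient allocation: Iris→Slot 7 ($135), Pioneer→Slot 2 ($139), Summit→Slot 1 ($101), Talus→Slot 3 ($136), Apex→Slot 6 ($99); total welfare W = $610.
Pioneer receives Slot 2 at value $139, so the others get W − 139 = $471.
Without Pioneer: best allocation of the remaining 4 bidders over all 5 slots is Iris→Slot 7 ($135), Summit→Slot 6 ($118), Talus→Slot 3 ($136), Apex→Slot 2 ($136), total $525.
VCG payment = (others' best without Pioneer) − (others' welfare with Pioneer) = 525 − 471 = $54.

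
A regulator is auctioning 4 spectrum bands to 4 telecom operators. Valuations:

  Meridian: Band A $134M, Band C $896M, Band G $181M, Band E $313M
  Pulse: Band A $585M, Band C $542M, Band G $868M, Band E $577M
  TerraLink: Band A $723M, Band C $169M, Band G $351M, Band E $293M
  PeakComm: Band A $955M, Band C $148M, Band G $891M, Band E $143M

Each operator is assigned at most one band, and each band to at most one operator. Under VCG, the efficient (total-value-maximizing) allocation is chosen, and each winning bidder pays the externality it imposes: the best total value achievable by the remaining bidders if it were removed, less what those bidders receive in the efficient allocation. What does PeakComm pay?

PeakComm pays $291M.

Efficient allocation: Meridian→Band C ($896M), Pulse→Band E ($577M), TerraLink→Band A ($723M), PeakComm→Band G ($891M); total welfare W = $3087M.
PeakComm receives Band G at value $891M, so the others get W − 891 = $2196M.
Without PeakComm: best allocation of the remaining 3 bidders over all 4 bands is Meridian→Band C ($896M), Pulse→Band G ($868M), TerraLink→Band A ($723M), total $2487M.
VCG payment = (others' best without PeakComm) − (others' welfare with PeakComm) = 2487 − 2196 = $291M.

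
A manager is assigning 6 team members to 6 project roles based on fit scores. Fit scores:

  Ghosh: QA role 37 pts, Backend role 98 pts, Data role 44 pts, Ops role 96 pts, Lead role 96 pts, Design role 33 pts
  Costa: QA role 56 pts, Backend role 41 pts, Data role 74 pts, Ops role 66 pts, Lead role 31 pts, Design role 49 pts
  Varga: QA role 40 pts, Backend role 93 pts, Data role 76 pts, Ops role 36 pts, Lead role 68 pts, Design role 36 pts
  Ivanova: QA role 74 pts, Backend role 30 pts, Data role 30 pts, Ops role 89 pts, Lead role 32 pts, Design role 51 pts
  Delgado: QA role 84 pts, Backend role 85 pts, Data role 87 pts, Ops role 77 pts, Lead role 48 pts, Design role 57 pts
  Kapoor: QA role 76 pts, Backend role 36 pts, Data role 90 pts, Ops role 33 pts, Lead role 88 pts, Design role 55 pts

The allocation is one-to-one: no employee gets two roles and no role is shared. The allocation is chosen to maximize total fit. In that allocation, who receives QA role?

Delgado receives QA role.

Optimal: Ghosh→Lead role (96 pts), Costa→Design role (49 pts), Varga→Backend role (93 pts), Ivanova→Ops role (89 pts), Delgado→QA role (84 pts), Kapoor→Data role (90 pts) — total 96+49+93+89+84+90 = 501 pts.
Next-best assignment: Ghosh→Lead role, Costa→Data role, Varga→Backend role, Ivanova→Ops role, Delgado→QA role, Kapoor→Design role = 491 pts.
Swapping Costa↔Ivanova (Costa→Ops role 66 pts, Ivanova→Design role 51 pts) loses 21.
No other one-to-one assignment exceeds 501 pts.
Delgado's own top role is Data role (87 pts), but forcing Delgado→Data role and reassigning the rest optimally gives only 490 pts — worse by 11.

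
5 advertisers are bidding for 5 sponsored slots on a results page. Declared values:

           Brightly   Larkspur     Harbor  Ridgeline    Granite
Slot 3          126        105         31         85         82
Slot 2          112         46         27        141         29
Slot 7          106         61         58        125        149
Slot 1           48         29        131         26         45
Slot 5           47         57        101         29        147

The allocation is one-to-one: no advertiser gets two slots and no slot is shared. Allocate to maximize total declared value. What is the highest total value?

This is the linear assignment problem.
Optimal: Brightly→Slot 7 ($106), Larkspur→Slot 3 ($105), Harbor→Slot 1 ($131), Ridgeline→Slot 2 ($141), Granite→Slot 5 ($147) — total 106+105+131+141+147 = $630.
Row-greedy (each advertiser in turn takes its best remaining slot) gives $606, worse by 24.

Max total: $630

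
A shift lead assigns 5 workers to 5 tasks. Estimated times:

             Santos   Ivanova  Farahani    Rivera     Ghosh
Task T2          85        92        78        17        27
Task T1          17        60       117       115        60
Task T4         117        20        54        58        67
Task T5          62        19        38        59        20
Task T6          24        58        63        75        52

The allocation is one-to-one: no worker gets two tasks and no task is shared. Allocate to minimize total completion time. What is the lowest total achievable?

This is a one-to-one assignment (minimum-cost bipartite matching).
Optimal: Santos→Task T1 (17 min), Ivanova→Task T4 (20 min), Farahani→Task T6 (63 min), Rivera→Task T2 (17 min), Ghosh→Task T5 (20 min) — total 17+20+63+17+20 = 137 min.
Row-greedy (each worker in turn takes its cheapest remaining task) gives 159 min, worse by 22.

Minimum total: 137 min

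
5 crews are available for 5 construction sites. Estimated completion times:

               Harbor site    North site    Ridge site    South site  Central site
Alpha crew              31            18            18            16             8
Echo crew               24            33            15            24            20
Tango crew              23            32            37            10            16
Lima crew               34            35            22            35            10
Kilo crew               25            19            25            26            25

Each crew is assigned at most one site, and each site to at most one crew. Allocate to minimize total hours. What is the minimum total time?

This is the linear assignment problem.
Optimal: Alpha crew→North site (18 hours), Echo crew→Ridge site (15 hours), Tango crew→South site (10 hours), Lima crew→Central site (10 hours), Kilo crew→Harbor site (25 hours) — total 18+15+10+10+25 = 78 hours.
Column-greedy (each site in turn goes to its cheapest remaining crew) gives 92 hours, worse by 14.
Next-best assignment: Alpha crew→Ridge site, Echo crew→Harbor site, Tango crew→South site, Lima crew→Central site, Kilo crew→North site = 81 hours.

Minimum total: 78 hours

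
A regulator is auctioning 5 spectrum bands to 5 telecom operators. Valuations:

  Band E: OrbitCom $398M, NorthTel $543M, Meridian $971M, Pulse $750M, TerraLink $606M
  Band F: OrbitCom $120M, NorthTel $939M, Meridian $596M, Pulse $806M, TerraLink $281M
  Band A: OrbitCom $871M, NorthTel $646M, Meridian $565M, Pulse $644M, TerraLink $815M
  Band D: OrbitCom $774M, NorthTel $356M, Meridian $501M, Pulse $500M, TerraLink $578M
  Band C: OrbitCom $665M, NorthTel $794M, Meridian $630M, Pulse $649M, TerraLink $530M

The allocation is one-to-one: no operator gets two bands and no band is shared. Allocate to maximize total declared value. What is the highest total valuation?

Maximum total: $4160M

Optimal: OrbitCom→Band D ($774M), NorthTel→Band C ($794M), Meridian→Band E ($971M), Pulse→Band F ($806M), TerraLink→Band A ($815M) — total 774+794+971+806+815 = $4160M.
Column-greedy (each band in turn goes to its best remaining operator) gives $4008M, worse by 152.
Swapping Pulse↔OrbitCom (Pulse→Band D $500M, OrbitCom→Band F $120M) loses 960.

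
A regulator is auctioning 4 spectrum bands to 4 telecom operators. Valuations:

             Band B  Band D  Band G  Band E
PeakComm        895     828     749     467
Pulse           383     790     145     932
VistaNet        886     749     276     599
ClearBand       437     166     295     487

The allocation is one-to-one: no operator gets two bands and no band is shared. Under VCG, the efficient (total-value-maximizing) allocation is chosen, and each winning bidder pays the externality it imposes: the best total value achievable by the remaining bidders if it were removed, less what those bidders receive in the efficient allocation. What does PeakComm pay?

PeakComm pays $50M.

Efficient allocation: PeakComm→Band D ($828M), Pulse→Band E ($932M), VistaNet→Band B ($886M), ClearBand→Band G ($295M); total welfare W = $2941M.
PeakComm receives Band D at value $828M, so the others get W − 828 = $2113M.
Without PeakComm: best allocation of the remaining 3 bidders over all 4 bands is Pulse→Band D ($790M), VistaNet→Band B ($886M), ClearBand→Band E ($487M), total $2163M.
VCG payment = (others' best without PeakComm) − (others' welfare with PeakComm) = 2163 − 2113 = $50M.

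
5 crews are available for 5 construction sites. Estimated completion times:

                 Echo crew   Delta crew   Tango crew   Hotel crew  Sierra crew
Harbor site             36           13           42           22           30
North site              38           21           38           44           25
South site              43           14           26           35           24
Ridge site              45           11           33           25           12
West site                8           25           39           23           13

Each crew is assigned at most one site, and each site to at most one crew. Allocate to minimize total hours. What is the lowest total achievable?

Minimum total: 89 hours

Optimal: Echo crew→West site (8 hours), Delta crew→North site (21 hours), Tango crew→South site (26 hours), Hotel crew→Harbor site (22 hours), Sierra crew→Ridge site (12 hours) — total 8+21+26+22+12 = 89 hours.
Row-greedy (each crew in turn takes its cheapest remaining site) gives 92 hours, worse by 3.
Swapping Hotel crew↔Sierra crew (Hotel crew→Ridge site 25 hours, Sierra crew→Harbor site 30 hours) adds 21.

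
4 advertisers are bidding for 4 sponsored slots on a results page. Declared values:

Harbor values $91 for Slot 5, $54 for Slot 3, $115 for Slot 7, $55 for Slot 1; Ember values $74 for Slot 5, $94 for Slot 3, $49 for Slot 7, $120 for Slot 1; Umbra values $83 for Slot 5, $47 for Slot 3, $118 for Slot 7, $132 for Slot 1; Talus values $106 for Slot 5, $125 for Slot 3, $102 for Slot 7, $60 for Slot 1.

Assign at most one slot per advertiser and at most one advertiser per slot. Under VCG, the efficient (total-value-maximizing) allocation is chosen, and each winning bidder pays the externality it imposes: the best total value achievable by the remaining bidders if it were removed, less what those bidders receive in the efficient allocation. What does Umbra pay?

Efficient allocation: Harbor→Slot 5 ($91), Ember→Slot 1 ($120), Umbra→Slot 7 ($118), Talus→Slot 3 ($125); total welfare W = $454.
Umbra receives Slot 7 at value $118, so the others get W − 118 = $336.
Without Umbra: best allocation of the remaining 3 bidders over all 4 slots is Harbor→Slot 7 ($115), Ember→Slot 1 ($120), Talus→Slot 3 ($125), total $360.
VCG payment = (others' best without Umbra) − (others' welfare with Umbra) = 360 − 336 = $24.

Umbra pays $24.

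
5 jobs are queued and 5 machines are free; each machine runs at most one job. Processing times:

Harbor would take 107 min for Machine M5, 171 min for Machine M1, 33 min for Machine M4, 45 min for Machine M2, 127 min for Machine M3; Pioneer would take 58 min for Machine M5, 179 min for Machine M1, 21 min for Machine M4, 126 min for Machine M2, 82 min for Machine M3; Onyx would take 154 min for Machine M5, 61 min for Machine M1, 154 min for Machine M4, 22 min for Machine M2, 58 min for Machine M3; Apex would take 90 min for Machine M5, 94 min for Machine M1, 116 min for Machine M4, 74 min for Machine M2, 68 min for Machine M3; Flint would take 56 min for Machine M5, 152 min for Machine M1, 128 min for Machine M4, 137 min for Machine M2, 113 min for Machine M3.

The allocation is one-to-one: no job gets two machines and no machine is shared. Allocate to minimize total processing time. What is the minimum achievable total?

This is the linear assignment problem.
Optimal: Harbor→Machine M2 (45 min), Pioneer→Machine M4 (21 min), Onyx→Machine M1 (61 min), Apex→Machine M3 (68 min), Flint→Machine M5 (56 min) — total 45+21+61+68+56 = 251 min.
Min-entry greedy (repeatedly take the single cheapest remaining cell) gives 338 min, worse by 87.
Swapping Flint↔Pioneer (Flint→Machine M4 128 min, Pioneer→Machine M5 58 min) adds 109.

Min total: 251 min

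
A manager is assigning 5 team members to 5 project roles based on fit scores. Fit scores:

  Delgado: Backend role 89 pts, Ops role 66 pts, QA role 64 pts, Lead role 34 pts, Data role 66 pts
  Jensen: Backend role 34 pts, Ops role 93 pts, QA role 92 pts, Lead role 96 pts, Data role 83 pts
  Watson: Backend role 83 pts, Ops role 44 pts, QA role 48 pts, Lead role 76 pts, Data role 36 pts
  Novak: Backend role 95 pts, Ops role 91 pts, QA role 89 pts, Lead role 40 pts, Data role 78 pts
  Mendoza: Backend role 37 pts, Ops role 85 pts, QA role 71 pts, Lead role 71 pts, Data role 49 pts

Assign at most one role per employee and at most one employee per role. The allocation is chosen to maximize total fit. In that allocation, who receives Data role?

Optimal: Delgado→Backend role (89 pts), Jensen→Data role (83 pts), Watson→Lead role (76 pts), Novak→QA role (89 pts), Mendoza→Ops role (85 pts) — total 89+83+76+89+85 = 422 pts.
Next-best assignment: Delgado→Backend role, Jensen→QA role, Watson→Lead role, Novak→Data role, Mendoza→Ops role = 420 pts.
Swapping Jensen↔Novak (Jensen→QA role 92 pts, Novak→Data role 78 pts) loses 2.
Jensen's own top role is Lead role (96 pts), but forcing Jensen→Lead role and reassigning the rest optimally gives only 419 pts — worse by 3.

Jensen receives Data role.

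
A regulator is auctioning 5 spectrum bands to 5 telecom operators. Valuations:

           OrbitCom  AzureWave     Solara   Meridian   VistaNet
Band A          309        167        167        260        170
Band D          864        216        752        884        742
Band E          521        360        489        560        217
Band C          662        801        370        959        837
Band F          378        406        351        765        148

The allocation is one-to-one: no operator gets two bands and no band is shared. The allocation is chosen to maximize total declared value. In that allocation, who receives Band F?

Meridian receives Band F.

This is the linear assignment problem.
Optimal: OrbitCom→Band D ($864M), AzureWave→Band A ($167M), Solara→Band E ($489M), Meridian→Band F ($765M), VistaNet→Band C ($837M) — total 864+167+489+765+837 = $3122M.
Column-greedy (each band in turn goes to its best remaining operator) gives $2925M, worse by 197.
Meridian's own top band is Band C ($959M), but forcing Meridian→Band C and reassigning the rest optimally gives only $2905M — worse by 217.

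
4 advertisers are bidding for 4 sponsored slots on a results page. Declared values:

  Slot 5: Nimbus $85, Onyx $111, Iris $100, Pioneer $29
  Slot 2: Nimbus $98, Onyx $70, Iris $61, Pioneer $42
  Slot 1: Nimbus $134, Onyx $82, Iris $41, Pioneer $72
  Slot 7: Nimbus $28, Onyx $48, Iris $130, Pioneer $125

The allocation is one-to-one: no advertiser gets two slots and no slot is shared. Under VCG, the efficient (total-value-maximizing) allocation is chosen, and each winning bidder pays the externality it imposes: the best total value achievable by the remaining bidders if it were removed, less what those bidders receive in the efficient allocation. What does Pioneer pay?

Efficient allocation: Nimbus→Slot 1 ($134), Onyx→Slot 5 ($111), Iris→Slot 2 ($61), Pioneer→Slot 7 ($125); total welfare W = $431.
Pioneer receives Slot 7 at value $125, so the others get W − 125 = $306.
Without Pioneer: best allocation of the remaining 3 bidders over all 4 slots is Nimbus→Slot 1 ($134), Onyx→Slot 5 ($111), Iris→Slot 7 ($130), total $375.
VCG payment = (others' best without Pioneer) − (others' welfare with Pioneer) = 375 − 306 = $69.

Pioneer pays $69.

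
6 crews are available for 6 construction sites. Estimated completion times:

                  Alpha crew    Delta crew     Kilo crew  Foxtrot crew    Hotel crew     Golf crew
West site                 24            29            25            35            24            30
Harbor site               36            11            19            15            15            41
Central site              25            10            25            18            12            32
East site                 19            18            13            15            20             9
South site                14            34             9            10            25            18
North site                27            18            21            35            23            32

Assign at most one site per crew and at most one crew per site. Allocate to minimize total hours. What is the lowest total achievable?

Treat this as an assignment problem: match each crew to one site.
Optimal: Alpha crew→West site (24 hours), Delta crew→Harbor site (11 hours), Kilo crew→North site (21 hours), Foxtrot crew→South site (10 hours), Hotel crew→Central site (12 hours), Golf crew→East site (9 hours) — total 24+11+21+10+12+9 = 87 hours.
Row-greedy (each crew in turn takes its cheapest remaining site) gives 105 hours, worse by 18.
Swapping Hotel crew↔Alpha crew (Hotel crew→West site 24 hours, Alpha crew→Central site 25 hours) adds 13.
Checked against all permutations: 87 hours is optimal.

Minimum total: 87 hours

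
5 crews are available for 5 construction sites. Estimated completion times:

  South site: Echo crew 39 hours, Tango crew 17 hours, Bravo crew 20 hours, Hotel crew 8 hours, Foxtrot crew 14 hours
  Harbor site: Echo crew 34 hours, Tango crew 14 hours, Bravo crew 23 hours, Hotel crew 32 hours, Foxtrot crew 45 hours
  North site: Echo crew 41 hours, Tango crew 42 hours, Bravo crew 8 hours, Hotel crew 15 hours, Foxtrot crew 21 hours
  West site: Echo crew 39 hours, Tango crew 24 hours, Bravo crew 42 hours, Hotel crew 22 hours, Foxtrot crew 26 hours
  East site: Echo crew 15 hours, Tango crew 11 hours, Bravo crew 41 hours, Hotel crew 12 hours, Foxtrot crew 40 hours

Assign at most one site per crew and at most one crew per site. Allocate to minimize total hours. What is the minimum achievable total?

Optimal: Echo crew→East site (15 hours), Tango crew→Harbor site (14 hours), Bravo crew→North site (8 hours), Hotel crew→South site (8 hours), Foxtrot crew→West site (26 hours) — total 15+14+8+8+26 = 71 hours.
Min-entry greedy (repeatedly take the single cheapest remaining cell) gives 87 hours, worse by 16.
Next-best assignment: Echo crew→East site, Tango crew→Harbor site, Bravo crew→North site, Hotel crew→West site, Foxtrot crew→South site = 73 hours.
Swapping Echo crew↔Foxtrot crew (Echo crew→West site 39 hours, Foxtrot crew→East site 40 hours) adds 38.

Minimum total: 71 hours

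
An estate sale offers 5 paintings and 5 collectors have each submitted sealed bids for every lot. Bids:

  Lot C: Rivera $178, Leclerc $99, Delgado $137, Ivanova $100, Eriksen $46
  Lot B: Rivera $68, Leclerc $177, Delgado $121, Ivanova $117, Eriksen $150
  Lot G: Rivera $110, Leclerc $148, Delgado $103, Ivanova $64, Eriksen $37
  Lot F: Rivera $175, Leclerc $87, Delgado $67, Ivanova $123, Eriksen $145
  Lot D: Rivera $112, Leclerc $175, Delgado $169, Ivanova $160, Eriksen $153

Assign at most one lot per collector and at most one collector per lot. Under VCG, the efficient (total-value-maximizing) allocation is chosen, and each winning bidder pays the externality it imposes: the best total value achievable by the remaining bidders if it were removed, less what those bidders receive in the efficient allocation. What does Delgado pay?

Efficient allocation: Rivera→Lot F ($175), Leclerc→Lot G ($148), Delgado→Lot C ($137), Ivanova→Lot D ($160), Eriksen→Lot B ($150); total welfare W = $770.
Delgado receives Lot C at value $137, so the others get W − 137 = $633.
Without Delgado: best allocation of the remaining 4 bidders over all 5 lots is Rivera→Lot C ($178), Leclerc→Lot B ($177), Ivanova→Lot D ($160), Eriksen→Lot F ($145), total $660.
VCG payment = (others' best without Delgado) − (others' welfare with Delgado) = 660 − 633 = $27.

Delgado pays $27.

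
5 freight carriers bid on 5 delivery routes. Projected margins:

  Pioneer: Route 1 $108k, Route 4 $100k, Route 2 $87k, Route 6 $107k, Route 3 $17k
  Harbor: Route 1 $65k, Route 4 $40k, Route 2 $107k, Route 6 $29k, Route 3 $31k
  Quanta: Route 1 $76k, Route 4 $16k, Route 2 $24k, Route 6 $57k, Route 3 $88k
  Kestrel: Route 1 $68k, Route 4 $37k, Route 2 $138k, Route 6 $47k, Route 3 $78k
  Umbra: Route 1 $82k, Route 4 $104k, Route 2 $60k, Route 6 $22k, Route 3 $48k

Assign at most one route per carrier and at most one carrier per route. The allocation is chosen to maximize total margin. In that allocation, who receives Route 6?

Pioneer receives Route 6.

This is a one-to-one assignment (maximum-weight bipartite matching).
Optimal: Pioneer→Route 6 ($107k), Harbor→Route 1 ($65k), Quanta→Route 3 ($88k), Kestrel→Route 2 ($138k), Umbra→Route 4 ($104k) — total 107+65+88+138+104 = $502k.
Next-best assignment: Pioneer→Route 6, Harbor→Route 2, Quanta→Route 3, Kestrel→Route 1, Umbra→Route 4 = $474k.
Pioneer's own top route is Route 1 ($108k), but forcing Pioneer→Route 1 and reassigning the rest optimally gives only $467k — worse by 35.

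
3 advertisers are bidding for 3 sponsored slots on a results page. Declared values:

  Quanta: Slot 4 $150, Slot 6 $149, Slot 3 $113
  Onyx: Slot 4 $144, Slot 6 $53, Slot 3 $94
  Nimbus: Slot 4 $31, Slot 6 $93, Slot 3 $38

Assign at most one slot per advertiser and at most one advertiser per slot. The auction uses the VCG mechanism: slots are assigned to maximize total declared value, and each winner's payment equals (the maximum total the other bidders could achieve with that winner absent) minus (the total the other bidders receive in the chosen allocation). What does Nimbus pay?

Efficient allocation: Quanta→Slot 3 ($113), Onyx→Slot 4 ($144), Nimbus→Slot 6 ($93); total welfare W = $350.
Nimbus receives Slot 6 at value $93, so the others get W − 93 = $257.
Without Nimbus: best allocation of the remaining 2 bidders over all 3 slots is Quanta→Slot 6 ($149), Onyx→Slot 4 ($144), total $293.
VCG payment = (others' best without Nimbus) − (others' welfare with Nimbus) = 293 − 257 = $36.

Nimbus pays $36.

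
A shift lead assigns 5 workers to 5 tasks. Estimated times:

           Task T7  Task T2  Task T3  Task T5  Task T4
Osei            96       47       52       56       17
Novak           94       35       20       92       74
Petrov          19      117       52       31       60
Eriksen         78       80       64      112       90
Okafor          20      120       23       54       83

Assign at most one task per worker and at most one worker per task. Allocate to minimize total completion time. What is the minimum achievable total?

Treat this as an assignment problem: match each worker to one task.
Optimal: Osei→Task T4 (17 min), Novak→Task T2 (35 min), Petrov→Task T5 (31 min), Eriksen→Task T3 (64 min), Okafor→Task T7 (20 min) — total 17+35+31+64+20 = 167 min.
Row-greedy (each worker in turn takes its cheapest remaining task) gives 190 min, worse by 23.

Minimum total: 167 min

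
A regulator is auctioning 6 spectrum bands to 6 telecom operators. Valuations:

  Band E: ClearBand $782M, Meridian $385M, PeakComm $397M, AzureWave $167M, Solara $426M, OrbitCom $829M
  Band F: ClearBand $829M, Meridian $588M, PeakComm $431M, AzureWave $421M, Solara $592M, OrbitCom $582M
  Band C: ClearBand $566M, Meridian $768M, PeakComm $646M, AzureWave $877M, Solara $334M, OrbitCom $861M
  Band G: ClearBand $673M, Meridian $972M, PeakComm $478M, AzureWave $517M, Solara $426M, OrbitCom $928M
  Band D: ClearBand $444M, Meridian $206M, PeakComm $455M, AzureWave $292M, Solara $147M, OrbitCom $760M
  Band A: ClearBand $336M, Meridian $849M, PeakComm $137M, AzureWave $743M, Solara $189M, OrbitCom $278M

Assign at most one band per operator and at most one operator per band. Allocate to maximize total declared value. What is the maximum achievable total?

This is the linear assignment problem.
Optimal: ClearBand→Band E ($782M), Meridian→Band G ($972M), PeakComm→Band C ($646M), AzureWave→Band A ($743M), Solara→Band F ($592M), OrbitCom→Band D ($760M) — total 782+972+646+743+592+760 = $4495M.
Max-entry greedy (repeatedly take the single best remaining cell) gives $4151M, worse by 344.

Max total: $4495M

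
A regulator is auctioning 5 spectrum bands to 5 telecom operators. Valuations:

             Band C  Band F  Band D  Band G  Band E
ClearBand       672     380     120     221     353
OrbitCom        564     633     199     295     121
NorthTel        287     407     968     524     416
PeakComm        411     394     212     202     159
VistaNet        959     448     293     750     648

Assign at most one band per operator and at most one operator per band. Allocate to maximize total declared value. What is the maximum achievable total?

Maximum total: $3182M

Optimal: ClearBand→Band C ($672M), OrbitCom→Band F ($633M), NorthTel→Band D ($968M), PeakComm→Band E ($159M), VistaNet→Band G ($750M) — total 672+633+968+159+750 = $3182M.
Row-greedy (each operator in turn takes its best remaining band) gives $3123M, worse by 59.
No other one-to-one assignment exceeds $3182M.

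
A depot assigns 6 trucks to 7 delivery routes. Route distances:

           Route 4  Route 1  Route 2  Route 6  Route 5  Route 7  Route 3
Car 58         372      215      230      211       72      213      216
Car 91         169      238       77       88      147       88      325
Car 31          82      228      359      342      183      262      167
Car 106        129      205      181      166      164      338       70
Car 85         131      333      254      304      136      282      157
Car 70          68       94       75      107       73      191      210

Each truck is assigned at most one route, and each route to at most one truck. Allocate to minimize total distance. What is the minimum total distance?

This is the linear assignment problem.
Optimal: Car 58→Route 5 (72 km), Car 91→Route 7 (88 km), Car 31→Route 4 (82 km), Car 106→Route 6 (166 km), Car 85→Route 3 (157 km), Car 70→Route 2 (75 km) — total 72+88+82+166+157+75 = 640 km.
Row-greedy (each truck in turn takes its cheapest remaining route) gives 677 km, worse by 37.
Next-best assignment: Car 58→Route 5, Car 91→Route 2, Car 31→Route 4, Car 106→Route 6, Car 85→Route 3, Car 70→Route 1 = 648 km.
Swapping Car 85↔Car 70 (Car 85→Route 2 254 km, Car 70→Route 3 210 km) adds 232.
No other one-to-one assignment undercuts 640 km.

Minimum total: 640 km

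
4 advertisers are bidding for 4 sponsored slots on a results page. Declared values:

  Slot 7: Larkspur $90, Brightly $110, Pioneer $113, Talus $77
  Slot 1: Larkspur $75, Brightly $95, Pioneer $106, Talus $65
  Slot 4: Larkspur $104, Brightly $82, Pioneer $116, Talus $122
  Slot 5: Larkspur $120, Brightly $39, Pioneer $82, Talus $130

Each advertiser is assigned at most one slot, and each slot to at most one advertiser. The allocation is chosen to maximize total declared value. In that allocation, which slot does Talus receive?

Talus receives Slot 4.

Optimal: Larkspur→Slot 5 ($120), Brightly→Slot 7 ($110), Pioneer→Slot 1 ($106), Talus→Slot 4 ($122) — total 120+110+106+122 = $458.
Row-greedy (each advertiser in turn takes its best remaining slot) gives $411, worse by 47.
Next-best assignment: Larkspur→Slot 4, Brightly→Slot 7, Pioneer→Slot 1, Talus→Slot 5 = $450.
Talus's own top slot is Slot 5 ($130), but forcing Talus→Slot 5 and reassigning the rest optimally gives only $450 — worse by 8.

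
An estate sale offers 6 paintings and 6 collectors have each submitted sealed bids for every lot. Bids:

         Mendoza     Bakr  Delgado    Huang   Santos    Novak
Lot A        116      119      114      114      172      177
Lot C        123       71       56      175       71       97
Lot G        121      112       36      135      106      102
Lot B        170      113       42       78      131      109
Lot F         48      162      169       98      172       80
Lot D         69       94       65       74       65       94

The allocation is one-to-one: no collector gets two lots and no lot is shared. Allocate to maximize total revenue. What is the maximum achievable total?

Maximum total: $892

Optimal: Mendoza→Lot B ($170), Bakr→Lot G ($112), Delgado→Lot F ($169), Huang→Lot C ($175), Santos→Lot A ($172), Novak→Lot D ($94) — total 170+112+169+175+172+94 = $892.
Column-greedy (each lot in turn goes to its best remaining collector) gives $867, worse by 25.
Every other assignment is strictly worse.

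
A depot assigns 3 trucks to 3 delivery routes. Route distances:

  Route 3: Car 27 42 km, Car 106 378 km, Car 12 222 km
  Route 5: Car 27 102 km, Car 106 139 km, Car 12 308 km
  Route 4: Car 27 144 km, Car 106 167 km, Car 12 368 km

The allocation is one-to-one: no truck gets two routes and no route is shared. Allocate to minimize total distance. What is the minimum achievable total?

Optimal: Car 27→Route 5 (102 km), Car 106→Route 4 (167 km), Car 12→Route 3 (222 km) — total 102+167+222 = 491 km.
Column-greedy (each route in turn goes to its cheapest remaining truck) gives 549 km, worse by 58.
Every other assignment is strictly worse.

Minimum total: 491 km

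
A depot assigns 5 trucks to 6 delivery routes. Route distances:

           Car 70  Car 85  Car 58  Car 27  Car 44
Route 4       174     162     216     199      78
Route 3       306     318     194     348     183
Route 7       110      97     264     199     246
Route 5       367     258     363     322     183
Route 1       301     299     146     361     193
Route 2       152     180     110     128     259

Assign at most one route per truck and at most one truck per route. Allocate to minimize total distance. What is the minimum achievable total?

Treat this as an assignment problem: match each truck to one route.
Optimal: Car 70→Route 7 (110 km), Car 85→Route 5 (258 km), Car 58→Route 1 (146 km), Car 27→Route 2 (128 km), Car 44→Route 4 (78 km) — total 110+258+146+128+78 = 720 km.
Row-greedy (each truck in turn takes its cheapest remaining route) gives 887 km, worse by 167.
Next-best assignment: Car 70→Route 4, Car 85→Route 7, Car 58→Route 1, Car 27→Route 2, Car 44→Route 3 = 728 km.

Min total: 720 km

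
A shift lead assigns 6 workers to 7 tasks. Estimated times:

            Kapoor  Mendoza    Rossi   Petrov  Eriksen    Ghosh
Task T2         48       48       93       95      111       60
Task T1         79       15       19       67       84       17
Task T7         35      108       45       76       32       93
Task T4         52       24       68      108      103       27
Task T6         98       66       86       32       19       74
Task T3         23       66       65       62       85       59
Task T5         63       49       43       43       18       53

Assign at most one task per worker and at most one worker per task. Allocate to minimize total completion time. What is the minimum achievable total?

Minimum total: 159 min

Optimal: Kapoor→Task T3 (23 min), Mendoza→Task T4 (24 min), Rossi→Task T7 (45 min), Petrov→Task T6 (32 min), Eriksen→Task T5 (18 min), Ghosh→Task T1 (17 min) — total 23+24+45+32+18+17 = 159 min.
Swapping Eriksen↔Rossi (Eriksen→Task T7 32 min, Rossi→Task T5 43 min) adds 12.
Every other assignment is strictly worse.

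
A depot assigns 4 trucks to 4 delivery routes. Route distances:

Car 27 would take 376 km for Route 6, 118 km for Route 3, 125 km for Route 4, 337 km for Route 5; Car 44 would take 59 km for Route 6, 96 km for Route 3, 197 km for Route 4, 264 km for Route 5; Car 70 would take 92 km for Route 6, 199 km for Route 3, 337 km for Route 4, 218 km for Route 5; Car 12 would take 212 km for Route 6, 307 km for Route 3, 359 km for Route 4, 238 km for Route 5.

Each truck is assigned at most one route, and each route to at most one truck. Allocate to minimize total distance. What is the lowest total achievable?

Optimal: Car 27→Route 4 (125 km), Car 44→Route 3 (96 km), Car 70→Route 6 (92 km), Car 12→Route 5 (238 km) — total 125+96+92+238 = 551 km.
Column-greedy (each route in turn goes to its cheapest remaining truck) gives 752 km, worse by 201.
No other one-to-one assignment undercuts 551 km.

Min total: 551 km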